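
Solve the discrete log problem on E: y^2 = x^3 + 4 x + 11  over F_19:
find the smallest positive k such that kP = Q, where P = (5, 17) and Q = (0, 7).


Enumerate multiples of P until we hit Q = (0, 7):
  1P = (5, 17)
  2P = (6, 17)
  3P = (8, 2)
  4P = (12, 18)
  5P = (9, 15)
  6P = (10, 14)
  7P = (15, 8)
  8P = (0, 7)
Match found at i = 8.

k = 8


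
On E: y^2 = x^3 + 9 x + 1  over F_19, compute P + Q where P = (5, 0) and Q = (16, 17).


P != Q, so use the chord formula.
s = (y2 - y1) / (x2 - x1) = (17) / (11) mod 19 = 5
x3 = s^2 - x1 - x2 mod 19 = 5^2 - 5 - 16 = 4
y3 = s (x1 - x3) - y1 mod 19 = 5 * (5 - 4) - 0 = 5

P + Q = (4, 5)


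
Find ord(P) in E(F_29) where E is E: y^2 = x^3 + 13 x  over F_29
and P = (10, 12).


Compute successive multiples of P until we hit O:
  1P = (10, 12)
  2P = (0, 0)
  3P = (10, 17)
  4P = O

ord(P) = 4


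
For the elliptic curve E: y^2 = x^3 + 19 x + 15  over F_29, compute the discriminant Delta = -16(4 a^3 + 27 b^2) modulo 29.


4 a^3 + 27 b^2 = 4*19^3 + 27*15^2 = 27436 + 6075 = 33511
Delta = -16 * (33511) = -536176
Delta mod 29 = 5

Delta = 5 (mod 29)


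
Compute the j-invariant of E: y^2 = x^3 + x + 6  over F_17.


Delta = -16(4 a^3 + 27 b^2) mod 17 = 7
-1728 * (4 a)^3 = -1728 * (4*1)^3 mod 17 = 10
j = 10 * 7^(-1) mod 17 = 16

j = 16 (mod 17)


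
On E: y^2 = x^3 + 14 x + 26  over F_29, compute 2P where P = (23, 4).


Doubling: s = (3 x1^2 + a) / (2 y1)
s = (3*23^2 + 14) / (2*4) mod 29 = 8
x3 = s^2 - 2 x1 mod 29 = 8^2 - 2*23 = 18
y3 = s (x1 - x3) - y1 mod 29 = 8 * (23 - 18) - 4 = 7

2P = (18, 7)


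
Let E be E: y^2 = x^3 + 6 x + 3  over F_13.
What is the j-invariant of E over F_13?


Delta = -16(4 a^3 + 27 b^2) mod 13 = 7
-1728 * (4 a)^3 = -1728 * (4*6)^3 mod 13 = 5
j = 5 * 7^(-1) mod 13 = 10

j = 10 (mod 13)


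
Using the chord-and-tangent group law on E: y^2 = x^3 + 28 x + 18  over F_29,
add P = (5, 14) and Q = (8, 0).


P != Q, so use the chord formula.
s = (y2 - y1) / (x2 - x1) = (15) / (3) mod 29 = 5
x3 = s^2 - x1 - x2 mod 29 = 5^2 - 5 - 8 = 12
y3 = s (x1 - x3) - y1 mod 29 = 5 * (5 - 12) - 14 = 9

P + Q = (12, 9)


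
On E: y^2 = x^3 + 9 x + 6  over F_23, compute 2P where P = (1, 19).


Doubling: s = (3 x1^2 + a) / (2 y1)
s = (3*1^2 + 9) / (2*19) mod 23 = 10
x3 = s^2 - 2 x1 mod 23 = 10^2 - 2*1 = 6
y3 = s (x1 - x3) - y1 mod 23 = 10 * (1 - 6) - 19 = 0

2P = (6, 0)


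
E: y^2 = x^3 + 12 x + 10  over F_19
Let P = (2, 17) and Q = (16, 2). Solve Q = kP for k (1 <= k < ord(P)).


Enumerate multiples of P until we hit Q = (16, 2):
  1P = (2, 17)
  2P = (13, 11)
  3P = (1, 17)
  4P = (16, 2)
Match found at i = 4.

k = 4


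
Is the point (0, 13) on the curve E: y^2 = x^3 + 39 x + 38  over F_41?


Check whether y^2 = x^3 + 39 x + 38 (mod 41) for (x, y) = (0, 13).
LHS: y^2 = 13^2 mod 41 = 5
RHS: x^3 + 39 x + 38 = 0^3 + 39*0 + 38 mod 41 = 38
LHS != RHS

No, not on the curve


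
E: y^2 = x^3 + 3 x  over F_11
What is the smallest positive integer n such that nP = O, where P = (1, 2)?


Compute successive multiples of P until we hit O:
  1P = (1, 2)
  2P = (3, 6)
  3P = (0, 0)
  4P = (3, 5)
  5P = (1, 9)
  6P = O

ord(P) = 6


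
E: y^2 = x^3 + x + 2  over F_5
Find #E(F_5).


For each x in F_5, count y with y^2 = x^3 + 1 x + 2 mod 5:
  x = 1: RHS = 4, y in [2, 3]  -> 2 point(s)
  x = 4: RHS = 0, y in [0]  -> 1 point(s)
Affine points: 3. Add the point at infinity: total = 4.

#E(F_5) = 4


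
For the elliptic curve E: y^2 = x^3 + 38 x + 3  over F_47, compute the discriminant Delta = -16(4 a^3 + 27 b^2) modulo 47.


4 a^3 + 27 b^2 = 4*38^3 + 27*3^2 = 219488 + 243 = 219731
Delta = -16 * (219731) = -3515696
Delta mod 47 = 45

Delta = 45 (mod 47)


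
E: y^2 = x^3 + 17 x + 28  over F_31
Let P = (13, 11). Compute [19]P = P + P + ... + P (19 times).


k = 19 = 10011_2 (binary, LSB first: 11001)
Double-and-add from P = (13, 11):
  bit 0 = 1: acc = O + (13, 11) = (13, 11)
  bit 1 = 1: acc = (13, 11) + (12, 10) = (7, 26)
  bit 2 = 0: acc unchanged = (7, 26)
  bit 3 = 0: acc unchanged = (7, 26)
  bit 4 = 1: acc = (7, 26) + (25, 12) = (13, 20)

19P = (13, 20)


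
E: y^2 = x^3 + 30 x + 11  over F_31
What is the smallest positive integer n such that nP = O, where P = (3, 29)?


Compute successive multiples of P until we hit O:
  1P = (3, 29)
  2P = (13, 5)
  3P = (22, 29)
  4P = (6, 2)
  5P = (10, 3)
  6P = (28, 24)
  7P = (5, 21)
  8P = (8, 22)
  ... (continuing to 32P)
  32P = O

ord(P) = 32


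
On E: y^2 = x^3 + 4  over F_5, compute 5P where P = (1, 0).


k = 5 = 101_2 (binary, LSB first: 101)
Double-and-add from P = (1, 0):
  bit 0 = 1: acc = O + (1, 0) = (1, 0)
  bit 1 = 0: acc unchanged = (1, 0)
  bit 2 = 1: acc = (1, 0) + O = (1, 0)

5P = (1, 0)


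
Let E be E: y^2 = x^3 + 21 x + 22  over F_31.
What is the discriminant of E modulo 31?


4 a^3 + 27 b^2 = 4*21^3 + 27*22^2 = 37044 + 13068 = 50112
Delta = -16 * (50112) = -801792
Delta mod 31 = 23

Delta = 23 (mod 31)


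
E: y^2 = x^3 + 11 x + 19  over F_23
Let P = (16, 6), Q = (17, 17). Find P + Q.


P != Q, so use the chord formula.
s = (y2 - y1) / (x2 - x1) = (11) / (1) mod 23 = 11
x3 = s^2 - x1 - x2 mod 23 = 11^2 - 16 - 17 = 19
y3 = s (x1 - x3) - y1 mod 23 = 11 * (16 - 19) - 6 = 7

P + Q = (19, 7)


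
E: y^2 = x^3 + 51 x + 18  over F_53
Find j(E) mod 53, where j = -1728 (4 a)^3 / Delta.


Delta = -16(4 a^3 + 27 b^2) mod 53 = 40
-1728 * (4 a)^3 = -1728 * (4*51)^3 mod 53 = 7
j = 7 * 40^(-1) mod 53 = 28

j = 28 (mod 53)


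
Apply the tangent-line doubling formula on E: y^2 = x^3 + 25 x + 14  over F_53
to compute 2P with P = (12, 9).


Doubling: s = (3 x1^2 + a) / (2 y1)
s = (3*12^2 + 25) / (2*9) mod 53 = 46
x3 = s^2 - 2 x1 mod 53 = 46^2 - 2*12 = 25
y3 = s (x1 - x3) - y1 mod 53 = 46 * (12 - 25) - 9 = 29

2P = (25, 29)


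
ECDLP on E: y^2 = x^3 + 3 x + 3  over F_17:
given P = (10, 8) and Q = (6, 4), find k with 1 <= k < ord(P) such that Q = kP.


Enumerate multiples of P until we hit Q = (6, 4):
  1P = (10, 8)
  2P = (6, 4)
Match found at i = 2.

k = 2


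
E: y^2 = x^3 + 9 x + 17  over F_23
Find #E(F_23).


For each x in F_23, count y with y^2 = x^3 + 9 x + 17 mod 23:
  x = 1: RHS = 4, y in [2, 21]  -> 2 point(s)
  x = 3: RHS = 2, y in [5, 18]  -> 2 point(s)
  x = 4: RHS = 2, y in [5, 18]  -> 2 point(s)
  x = 5: RHS = 3, y in [7, 16]  -> 2 point(s)
  x = 7: RHS = 9, y in [3, 20]  -> 2 point(s)
  x = 8: RHS = 3, y in [7, 16]  -> 2 point(s)
  x = 10: RHS = 3, y in [7, 16]  -> 2 point(s)
  x = 12: RHS = 13, y in [6, 17]  -> 2 point(s)
  x = 13: RHS = 8, y in [10, 13]  -> 2 point(s)
  x = 14: RHS = 12, y in [9, 14]  -> 2 point(s)
  x = 15: RHS = 8, y in [10, 13]  -> 2 point(s)
  x = 16: RHS = 2, y in [5, 18]  -> 2 point(s)
  x = 17: RHS = 0, y in [0]  -> 1 point(s)
  x = 18: RHS = 8, y in [10, 13]  -> 2 point(s)
  x = 19: RHS = 9, y in [3, 20]  -> 2 point(s)
  x = 20: RHS = 9, y in [3, 20]  -> 2 point(s)
Affine points: 31. Add the point at infinity: total = 32.

#E(F_23) = 32


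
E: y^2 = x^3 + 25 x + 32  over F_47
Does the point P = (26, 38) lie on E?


Check whether y^2 = x^3 + 25 x + 32 (mod 47) for (x, y) = (26, 38).
LHS: y^2 = 38^2 mod 47 = 34
RHS: x^3 + 25 x + 32 = 26^3 + 25*26 + 32 mod 47 = 22
LHS != RHS

No, not on the curve


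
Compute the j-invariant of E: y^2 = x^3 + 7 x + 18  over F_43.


Delta = -16(4 a^3 + 27 b^2) mod 43 = 18
-1728 * (4 a)^3 = -1728 * (4*7)^3 mod 43 = 39
j = 39 * 18^(-1) mod 43 = 38

j = 38 (mod 43)


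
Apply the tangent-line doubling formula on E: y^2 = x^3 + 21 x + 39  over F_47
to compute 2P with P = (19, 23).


Doubling: s = (3 x1^2 + a) / (2 y1)
s = (3*19^2 + 21) / (2*23) mod 47 = 24
x3 = s^2 - 2 x1 mod 47 = 24^2 - 2*19 = 21
y3 = s (x1 - x3) - y1 mod 47 = 24 * (19 - 21) - 23 = 23

2P = (21, 23)


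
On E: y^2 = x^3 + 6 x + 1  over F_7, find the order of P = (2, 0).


Compute successive multiples of P until we hit O:
  1P = (2, 0)
  2P = O

ord(P) = 2


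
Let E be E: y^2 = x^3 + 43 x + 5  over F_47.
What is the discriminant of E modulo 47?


4 a^3 + 27 b^2 = 4*43^3 + 27*5^2 = 318028 + 675 = 318703
Delta = -16 * (318703) = -5099248
Delta mod 47 = 17

Delta = 17 (mod 47)


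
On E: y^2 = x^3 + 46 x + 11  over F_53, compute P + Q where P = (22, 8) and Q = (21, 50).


P != Q, so use the chord formula.
s = (y2 - y1) / (x2 - x1) = (42) / (52) mod 53 = 11
x3 = s^2 - x1 - x2 mod 53 = 11^2 - 22 - 21 = 25
y3 = s (x1 - x3) - y1 mod 53 = 11 * (22 - 25) - 8 = 12

P + Q = (25, 12)


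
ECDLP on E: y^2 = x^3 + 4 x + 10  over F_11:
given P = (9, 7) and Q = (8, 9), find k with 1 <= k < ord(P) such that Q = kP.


Enumerate multiples of P until we hit Q = (8, 9):
  1P = (9, 7)
  2P = (8, 2)
  3P = (8, 9)
Match found at i = 3.

k = 3


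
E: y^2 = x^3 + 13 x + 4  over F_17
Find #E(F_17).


For each x in F_17, count y with y^2 = x^3 + 13 x + 4 mod 17:
  x = 0: RHS = 4, y in [2, 15]  -> 2 point(s)
  x = 1: RHS = 1, y in [1, 16]  -> 2 point(s)
  x = 2: RHS = 4, y in [2, 15]  -> 2 point(s)
  x = 3: RHS = 2, y in [6, 11]  -> 2 point(s)
  x = 4: RHS = 1, y in [1, 16]  -> 2 point(s)
  x = 6: RHS = 9, y in [3, 14]  -> 2 point(s)
  x = 7: RHS = 13, y in [8, 9]  -> 2 point(s)
  x = 8: RHS = 8, y in [5, 12]  -> 2 point(s)
  x = 9: RHS = 0, y in [0]  -> 1 point(s)
  x = 11: RHS = 16, y in [4, 13]  -> 2 point(s)
  x = 12: RHS = 1, y in [1, 16]  -> 2 point(s)
  x = 15: RHS = 4, y in [2, 15]  -> 2 point(s)
Affine points: 23. Add the point at infinity: total = 24.

#E(F_17) = 24


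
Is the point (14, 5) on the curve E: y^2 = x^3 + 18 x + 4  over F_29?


Check whether y^2 = x^3 + 18 x + 4 (mod 29) for (x, y) = (14, 5).
LHS: y^2 = 5^2 mod 29 = 25
RHS: x^3 + 18 x + 4 = 14^3 + 18*14 + 4 mod 29 = 13
LHS != RHS

No, not on the curve


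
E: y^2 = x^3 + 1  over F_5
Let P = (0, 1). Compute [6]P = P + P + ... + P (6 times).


k = 6 = 110_2 (binary, LSB first: 011)
Double-and-add from P = (0, 1):
  bit 0 = 0: acc unchanged = O
  bit 1 = 1: acc = O + (0, 4) = (0, 4)
  bit 2 = 1: acc = (0, 4) + (0, 1) = O

6P = O


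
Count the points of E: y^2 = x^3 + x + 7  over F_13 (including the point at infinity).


For each x in F_13, count y with y^2 = x^3 + 1 x + 7 mod 13:
  x = 1: RHS = 9, y in [3, 10]  -> 2 point(s)
  x = 2: RHS = 4, y in [2, 11]  -> 2 point(s)
  x = 4: RHS = 10, y in [6, 7]  -> 2 point(s)
  x = 9: RHS = 4, y in [2, 11]  -> 2 point(s)
  x = 10: RHS = 3, y in [4, 9]  -> 2 point(s)
  x = 11: RHS = 10, y in [6, 7]  -> 2 point(s)
Affine points: 12. Add the point at infinity: total = 13.

#E(F_13) = 13


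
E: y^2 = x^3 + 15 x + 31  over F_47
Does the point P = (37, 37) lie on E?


Check whether y^2 = x^3 + 15 x + 31 (mod 47) for (x, y) = (37, 37).
LHS: y^2 = 37^2 mod 47 = 6
RHS: x^3 + 15 x + 31 = 37^3 + 15*37 + 31 mod 47 = 9
LHS != RHS

No, not on the curve


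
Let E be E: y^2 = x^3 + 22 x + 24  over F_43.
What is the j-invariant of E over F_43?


Delta = -16(4 a^3 + 27 b^2) mod 43 = 1
-1728 * (4 a)^3 = -1728 * (4*22)^3 mod 43 = 22
j = 22 * 1^(-1) mod 43 = 22

j = 22 (mod 43)


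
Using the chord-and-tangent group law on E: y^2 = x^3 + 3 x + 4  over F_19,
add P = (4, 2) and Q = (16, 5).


P != Q, so use the chord formula.
s = (y2 - y1) / (x2 - x1) = (3) / (12) mod 19 = 5
x3 = s^2 - x1 - x2 mod 19 = 5^2 - 4 - 16 = 5
y3 = s (x1 - x3) - y1 mod 19 = 5 * (4 - 5) - 2 = 12

P + Q = (5, 12)


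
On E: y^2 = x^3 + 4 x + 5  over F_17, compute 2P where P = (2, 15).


Doubling: s = (3 x1^2 + a) / (2 y1)
s = (3*2^2 + 4) / (2*15) mod 17 = 13
x3 = s^2 - 2 x1 mod 17 = 13^2 - 2*2 = 12
y3 = s (x1 - x3) - y1 mod 17 = 13 * (2 - 12) - 15 = 8

2P = (12, 8)


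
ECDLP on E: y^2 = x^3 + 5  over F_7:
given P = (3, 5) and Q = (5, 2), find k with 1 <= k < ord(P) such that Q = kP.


Enumerate multiples of P until we hit Q = (5, 2):
  1P = (3, 5)
  2P = (5, 5)
  3P = (6, 2)
  4P = (6, 5)
  5P = (5, 2)
Match found at i = 5.

k = 5


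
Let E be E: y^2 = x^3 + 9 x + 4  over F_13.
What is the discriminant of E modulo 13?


4 a^3 + 27 b^2 = 4*9^3 + 27*4^2 = 2916 + 432 = 3348
Delta = -16 * (3348) = -53568
Delta mod 13 = 5

Delta = 5 (mod 13)


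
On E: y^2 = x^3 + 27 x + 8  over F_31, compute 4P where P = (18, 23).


k = 4 = 100_2 (binary, LSB first: 001)
Double-and-add from P = (18, 23):
  bit 0 = 0: acc unchanged = O
  bit 1 = 0: acc unchanged = O
  bit 2 = 1: acc = O + (10, 21) = (10, 21)

4P = (10, 21)


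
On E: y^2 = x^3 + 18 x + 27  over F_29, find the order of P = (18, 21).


Compute successive multiples of P until we hit O:
  1P = (18, 21)
  2P = (13, 14)
  3P = (22, 14)
  4P = (12, 12)
  5P = (23, 15)
  6P = (8, 25)
  7P = (2, 19)
  8P = (14, 23)
  ... (continuing to 27P)
  27P = O

ord(P) = 27


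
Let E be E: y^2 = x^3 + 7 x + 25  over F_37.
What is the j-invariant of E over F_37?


Delta = -16(4 a^3 + 27 b^2) mod 37 = 15
-1728 * (4 a)^3 = -1728 * (4*7)^3 mod 37 = 10
j = 10 * 15^(-1) mod 37 = 13

j = 13 (mod 37)


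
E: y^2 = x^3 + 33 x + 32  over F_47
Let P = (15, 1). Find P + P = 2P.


Doubling: s = (3 x1^2 + a) / (2 y1)
s = (3*15^2 + 33) / (2*1) mod 47 = 25
x3 = s^2 - 2 x1 mod 47 = 25^2 - 2*15 = 31
y3 = s (x1 - x3) - y1 mod 47 = 25 * (15 - 31) - 1 = 22

2P = (31, 22)


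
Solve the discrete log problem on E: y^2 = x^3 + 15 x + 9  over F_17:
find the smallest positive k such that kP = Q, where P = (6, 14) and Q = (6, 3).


Enumerate multiples of P until we hit Q = (6, 3):
  1P = (6, 14)
  2P = (13, 2)
  3P = (11, 14)
  4P = (0, 3)
  5P = (12, 9)
  6P = (3, 9)
  7P = (7, 7)
  8P = (2, 9)
  9P = (1, 5)
  10P = (1, 12)
  11P = (2, 8)
  12P = (7, 10)
  13P = (3, 8)
  14P = (12, 8)
  15P = (0, 14)
  16P = (11, 3)
  17P = (13, 15)
  18P = (6, 3)
Match found at i = 18.

k = 18


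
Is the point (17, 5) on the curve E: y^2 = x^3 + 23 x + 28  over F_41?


Check whether y^2 = x^3 + 23 x + 28 (mod 41) for (x, y) = (17, 5).
LHS: y^2 = 5^2 mod 41 = 25
RHS: x^3 + 23 x + 28 = 17^3 + 23*17 + 28 mod 41 = 2
LHS != RHS

No, not on the curve


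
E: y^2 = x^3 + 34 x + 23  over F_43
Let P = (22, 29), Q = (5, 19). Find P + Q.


P != Q, so use the chord formula.
s = (y2 - y1) / (x2 - x1) = (33) / (26) mod 43 = 36
x3 = s^2 - x1 - x2 mod 43 = 36^2 - 22 - 5 = 22
y3 = s (x1 - x3) - y1 mod 43 = 36 * (22 - 22) - 29 = 14

P + Q = (22, 14)


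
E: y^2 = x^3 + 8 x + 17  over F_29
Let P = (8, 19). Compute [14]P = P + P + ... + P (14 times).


k = 14 = 1110_2 (binary, LSB first: 0111)
Double-and-add from P = (8, 19):
  bit 0 = 0: acc unchanged = O
  bit 1 = 1: acc = O + (26, 16) = (26, 16)
  bit 2 = 1: acc = (26, 16) + (10, 16) = (22, 13)
  bit 3 = 1: acc = (22, 13) + (16, 6) = (27, 15)

14P = (27, 15)


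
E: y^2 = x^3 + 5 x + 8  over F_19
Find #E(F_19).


For each x in F_19, count y with y^2 = x^3 + 5 x + 8 mod 19:
  x = 2: RHS = 7, y in [8, 11]  -> 2 point(s)
  x = 4: RHS = 16, y in [4, 15]  -> 2 point(s)
  x = 5: RHS = 6, y in [5, 14]  -> 2 point(s)
  x = 6: RHS = 7, y in [8, 11]  -> 2 point(s)
  x = 7: RHS = 6, y in [5, 14]  -> 2 point(s)
  x = 8: RHS = 9, y in [3, 16]  -> 2 point(s)
  x = 11: RHS = 7, y in [8, 11]  -> 2 point(s)
  x = 13: RHS = 9, y in [3, 16]  -> 2 point(s)
  x = 15: RHS = 0, y in [0]  -> 1 point(s)
  x = 16: RHS = 4, y in [2, 17]  -> 2 point(s)
  x = 17: RHS = 9, y in [3, 16]  -> 2 point(s)
Affine points: 21. Add the point at infinity: total = 22.

#E(F_19) = 22


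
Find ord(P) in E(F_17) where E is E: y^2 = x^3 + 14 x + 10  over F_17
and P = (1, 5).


Compute successive multiples of P until we hit O:
  1P = (1, 5)
  2P = (15, 12)
  3P = (14, 14)
  4P = (6, 2)
  5P = (9, 10)
  6P = (5, 1)
  7P = (12, 6)
  8P = (13, 14)
  ... (continuing to 21P)
  21P = O

ord(P) = 21


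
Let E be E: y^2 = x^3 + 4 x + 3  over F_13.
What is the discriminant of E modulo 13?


4 a^3 + 27 b^2 = 4*4^3 + 27*3^2 = 256 + 243 = 499
Delta = -16 * (499) = -7984
Delta mod 13 = 11

Delta = 11 (mod 13)


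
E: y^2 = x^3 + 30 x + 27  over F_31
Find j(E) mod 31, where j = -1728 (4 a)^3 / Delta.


Delta = -16(4 a^3 + 27 b^2) mod 31 = 3
-1728 * (4 a)^3 = -1728 * (4*30)^3 mod 31 = 15
j = 15 * 3^(-1) mod 31 = 5

j = 5 (mod 31)


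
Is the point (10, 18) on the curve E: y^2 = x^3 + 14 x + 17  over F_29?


Check whether y^2 = x^3 + 14 x + 17 (mod 29) for (x, y) = (10, 18).
LHS: y^2 = 18^2 mod 29 = 5
RHS: x^3 + 14 x + 17 = 10^3 + 14*10 + 17 mod 29 = 26
LHS != RHS

No, not on the curve


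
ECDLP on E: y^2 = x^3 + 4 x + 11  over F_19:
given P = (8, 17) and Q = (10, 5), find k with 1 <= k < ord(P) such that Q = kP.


Enumerate multiples of P until we hit Q = (10, 5):
  1P = (8, 17)
  2P = (10, 5)
Match found at i = 2.

k = 2


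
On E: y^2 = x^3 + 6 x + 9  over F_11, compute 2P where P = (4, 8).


Doubling: s = (3 x1^2 + a) / (2 y1)
s = (3*4^2 + 6) / (2*8) mod 11 = 2
x3 = s^2 - 2 x1 mod 11 = 2^2 - 2*4 = 7
y3 = s (x1 - x3) - y1 mod 11 = 2 * (4 - 7) - 8 = 8

2P = (7, 8)


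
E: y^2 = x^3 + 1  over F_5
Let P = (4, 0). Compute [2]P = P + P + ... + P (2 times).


k = 2 = 10_2 (binary, LSB first: 01)
Double-and-add from P = (4, 0):
  bit 0 = 0: acc unchanged = O
  bit 1 = 1: acc = O + O = O

2P = O


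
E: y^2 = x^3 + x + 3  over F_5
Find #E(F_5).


For each x in F_5, count y with y^2 = x^3 + 1 x + 3 mod 5:
  x = 1: RHS = 0, y in [0]  -> 1 point(s)
  x = 4: RHS = 1, y in [1, 4]  -> 2 point(s)
Affine points: 3. Add the point at infinity: total = 4.

#E(F_5) = 4


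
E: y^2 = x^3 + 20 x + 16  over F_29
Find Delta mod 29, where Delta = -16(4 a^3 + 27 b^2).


4 a^3 + 27 b^2 = 4*20^3 + 27*16^2 = 32000 + 6912 = 38912
Delta = -16 * (38912) = -622592
Delta mod 29 = 9

Delta = 9 (mod 29)


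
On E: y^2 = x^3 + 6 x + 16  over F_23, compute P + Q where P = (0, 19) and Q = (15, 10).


P != Q, so use the chord formula.
s = (y2 - y1) / (x2 - x1) = (14) / (15) mod 23 = 4
x3 = s^2 - x1 - x2 mod 23 = 4^2 - 0 - 15 = 1
y3 = s (x1 - x3) - y1 mod 23 = 4 * (0 - 1) - 19 = 0

P + Q = (1, 0)


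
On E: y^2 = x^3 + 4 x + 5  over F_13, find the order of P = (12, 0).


Compute successive multiples of P until we hit O:
  1P = (12, 0)
  2P = O

ord(P) = 2


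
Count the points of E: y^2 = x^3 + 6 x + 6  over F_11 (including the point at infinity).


For each x in F_11, count y with y^2 = x^3 + 6 x + 6 mod 11:
  x = 2: RHS = 4, y in [2, 9]  -> 2 point(s)
  x = 6: RHS = 5, y in [4, 7]  -> 2 point(s)
  x = 8: RHS = 5, y in [4, 7]  -> 2 point(s)
Affine points: 6. Add the point at infinity: total = 7.

#E(F_11) = 7


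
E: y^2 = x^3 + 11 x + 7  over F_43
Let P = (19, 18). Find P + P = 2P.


Doubling: s = (3 x1^2 + a) / (2 y1)
s = (3*19^2 + 11) / (2*18) mod 43 = 28
x3 = s^2 - 2 x1 mod 43 = 28^2 - 2*19 = 15
y3 = s (x1 - x3) - y1 mod 43 = 28 * (19 - 15) - 18 = 8

2P = (15, 8)


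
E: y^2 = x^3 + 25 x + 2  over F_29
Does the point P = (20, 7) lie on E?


Check whether y^2 = x^3 + 25 x + 2 (mod 29) for (x, y) = (20, 7).
LHS: y^2 = 7^2 mod 29 = 20
RHS: x^3 + 25 x + 2 = 20^3 + 25*20 + 2 mod 29 = 5
LHS != RHS

No, not on the curve


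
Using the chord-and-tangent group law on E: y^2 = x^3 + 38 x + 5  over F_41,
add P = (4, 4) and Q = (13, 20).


P != Q, so use the chord formula.
s = (y2 - y1) / (x2 - x1) = (16) / (9) mod 41 = 20
x3 = s^2 - x1 - x2 mod 41 = 20^2 - 4 - 13 = 14
y3 = s (x1 - x3) - y1 mod 41 = 20 * (4 - 14) - 4 = 1

P + Q = (14, 1)


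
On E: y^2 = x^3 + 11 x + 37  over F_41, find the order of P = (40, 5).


Compute successive multiples of P until we hit O:
  1P = (40, 5)
  2P = (22, 12)
  3P = (18, 32)
  4P = (20, 4)
  5P = (26, 8)
  6P = (15, 16)
  7P = (35, 1)
  8P = (6, 14)
  ... (continuing to 39P)
  39P = O

ord(P) = 39


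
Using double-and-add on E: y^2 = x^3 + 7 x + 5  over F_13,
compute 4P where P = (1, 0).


k = 4 = 100_2 (binary, LSB first: 001)
Double-and-add from P = (1, 0):
  bit 0 = 0: acc unchanged = O
  bit 1 = 0: acc unchanged = O
  bit 2 = 1: acc = O + O = O

4P = O


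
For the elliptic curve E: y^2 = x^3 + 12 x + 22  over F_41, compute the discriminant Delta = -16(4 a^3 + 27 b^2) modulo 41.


4 a^3 + 27 b^2 = 4*12^3 + 27*22^2 = 6912 + 13068 = 19980
Delta = -16 * (19980) = -319680
Delta mod 41 = 38

Delta = 38 (mod 41)


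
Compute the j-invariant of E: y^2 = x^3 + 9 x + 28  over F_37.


Delta = -16(4 a^3 + 27 b^2) mod 37 = 11
-1728 * (4 a)^3 = -1728 * (4*9)^3 mod 37 = 26
j = 26 * 11^(-1) mod 37 = 36

j = 36 (mod 37)


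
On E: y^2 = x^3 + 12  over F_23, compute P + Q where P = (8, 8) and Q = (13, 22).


P != Q, so use the chord formula.
s = (y2 - y1) / (x2 - x1) = (14) / (5) mod 23 = 12
x3 = s^2 - x1 - x2 mod 23 = 12^2 - 8 - 13 = 8
y3 = s (x1 - x3) - y1 mod 23 = 12 * (8 - 8) - 8 = 15

P + Q = (8, 15)


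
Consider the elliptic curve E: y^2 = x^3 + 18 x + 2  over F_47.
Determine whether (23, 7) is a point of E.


Check whether y^2 = x^3 + 18 x + 2 (mod 47) for (x, y) = (23, 7).
LHS: y^2 = 7^2 mod 47 = 2
RHS: x^3 + 18 x + 2 = 23^3 + 18*23 + 2 mod 47 = 34
LHS != RHS

No, not on the curve


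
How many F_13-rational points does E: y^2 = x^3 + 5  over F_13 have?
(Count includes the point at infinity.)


For each x in F_13, count y with y^2 = x^3 + 0 x + 5 mod 13:
  x = 2: RHS = 0, y in [0]  -> 1 point(s)
  x = 4: RHS = 4, y in [2, 11]  -> 2 point(s)
  x = 5: RHS = 0, y in [0]  -> 1 point(s)
  x = 6: RHS = 0, y in [0]  -> 1 point(s)
  x = 7: RHS = 10, y in [6, 7]  -> 2 point(s)
  x = 8: RHS = 10, y in [6, 7]  -> 2 point(s)
  x = 10: RHS = 4, y in [2, 11]  -> 2 point(s)
  x = 11: RHS = 10, y in [6, 7]  -> 2 point(s)
  x = 12: RHS = 4, y in [2, 11]  -> 2 point(s)
Affine points: 15. Add the point at infinity: total = 16.

#E(F_13) = 16


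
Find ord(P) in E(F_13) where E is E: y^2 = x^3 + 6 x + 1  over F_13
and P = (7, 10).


Compute successive multiples of P until we hit O:
  1P = (7, 10)
  2P = (9, 2)
  3P = (0, 1)
  4P = (5, 0)
  5P = (0, 12)
  6P = (9, 11)
  7P = (7, 3)
  8P = O

ord(P) = 8


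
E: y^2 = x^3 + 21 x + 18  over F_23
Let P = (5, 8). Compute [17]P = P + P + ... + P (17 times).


k = 17 = 10001_2 (binary, LSB first: 10001)
Double-and-add from P = (5, 8):
  bit 0 = 1: acc = O + (5, 8) = (5, 8)
  bit 1 = 0: acc unchanged = (5, 8)
  bit 2 = 0: acc unchanged = (5, 8)
  bit 3 = 0: acc unchanged = (5, 8)
  bit 4 = 1: acc = (5, 8) + (0, 15) = (8, 10)

17P = (8, 10)


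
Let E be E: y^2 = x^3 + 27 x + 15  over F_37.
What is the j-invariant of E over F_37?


Delta = -16(4 a^3 + 27 b^2) mod 37 = 26
-1728 * (4 a)^3 = -1728 * (4*27)^3 mod 37 = 36
j = 36 * 26^(-1) mod 37 = 27

j = 27 (mod 37)


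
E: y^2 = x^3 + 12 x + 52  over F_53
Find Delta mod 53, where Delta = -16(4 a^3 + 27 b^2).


4 a^3 + 27 b^2 = 4*12^3 + 27*52^2 = 6912 + 73008 = 79920
Delta = -16 * (79920) = -1278720
Delta mod 53 = 11

Delta = 11 (mod 53)


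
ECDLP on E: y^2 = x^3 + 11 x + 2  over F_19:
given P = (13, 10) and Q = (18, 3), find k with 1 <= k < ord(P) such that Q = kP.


Enumerate multiples of P until we hit Q = (18, 3):
  1P = (13, 10)
  2P = (18, 3)
Match found at i = 2.

k = 2


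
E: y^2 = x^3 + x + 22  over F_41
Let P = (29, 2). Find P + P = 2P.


Doubling: s = (3 x1^2 + a) / (2 y1)
s = (3*29^2 + 1) / (2*2) mod 41 = 16
x3 = s^2 - 2 x1 mod 41 = 16^2 - 2*29 = 34
y3 = s (x1 - x3) - y1 mod 41 = 16 * (29 - 34) - 2 = 0

2P = (34, 0)


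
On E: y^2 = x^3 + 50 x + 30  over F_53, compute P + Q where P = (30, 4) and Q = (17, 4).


P != Q, so use the chord formula.
s = (y2 - y1) / (x2 - x1) = (0) / (40) mod 53 = 0
x3 = s^2 - x1 - x2 mod 53 = 0^2 - 30 - 17 = 6
y3 = s (x1 - x3) - y1 mod 53 = 0 * (30 - 6) - 4 = 49

P + Q = (6, 49)


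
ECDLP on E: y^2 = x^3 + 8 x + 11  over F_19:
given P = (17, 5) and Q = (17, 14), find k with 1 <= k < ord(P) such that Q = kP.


Enumerate multiples of P until we hit Q = (17, 14):
  1P = (17, 5)
  2P = (8, 13)
  3P = (3, 10)
  4P = (0, 12)
  5P = (0, 7)
  6P = (3, 9)
  7P = (8, 6)
  8P = (17, 14)
Match found at i = 8.

k = 8


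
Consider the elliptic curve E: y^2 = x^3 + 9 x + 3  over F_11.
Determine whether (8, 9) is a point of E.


Check whether y^2 = x^3 + 9 x + 3 (mod 11) for (x, y) = (8, 9).
LHS: y^2 = 9^2 mod 11 = 4
RHS: x^3 + 9 x + 3 = 8^3 + 9*8 + 3 mod 11 = 4
LHS = RHS

Yes, on the curve


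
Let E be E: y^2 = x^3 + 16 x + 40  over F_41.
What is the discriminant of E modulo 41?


4 a^3 + 27 b^2 = 4*16^3 + 27*40^2 = 16384 + 43200 = 59584
Delta = -16 * (59584) = -953344
Delta mod 41 = 29

Delta = 29 (mod 41)


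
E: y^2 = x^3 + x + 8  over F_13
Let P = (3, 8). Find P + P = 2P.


Doubling: s = (3 x1^2 + a) / (2 y1)
s = (3*3^2 + 1) / (2*8) mod 13 = 5
x3 = s^2 - 2 x1 mod 13 = 5^2 - 2*3 = 6
y3 = s (x1 - x3) - y1 mod 13 = 5 * (3 - 6) - 8 = 3

2P = (6, 3)


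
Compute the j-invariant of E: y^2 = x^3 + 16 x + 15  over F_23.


Delta = -16(4 a^3 + 27 b^2) mod 23 = 8
-1728 * (4 a)^3 = -1728 * (4*16)^3 mod 23 = 7
j = 7 * 8^(-1) mod 23 = 21

j = 21 (mod 23)


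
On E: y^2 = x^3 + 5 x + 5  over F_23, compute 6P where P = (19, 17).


k = 6 = 110_2 (binary, LSB first: 011)
Double-and-add from P = (19, 17):
  bit 0 = 0: acc unchanged = O
  bit 1 = 1: acc = O + (20, 20) = (20, 20)
  bit 2 = 1: acc = (20, 20) + (14, 17) = (18, 4)

6P = (18, 4)


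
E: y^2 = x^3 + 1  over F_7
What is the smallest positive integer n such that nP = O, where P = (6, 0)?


Compute successive multiples of P until we hit O:
  1P = (6, 0)
  2P = O

ord(P) = 2


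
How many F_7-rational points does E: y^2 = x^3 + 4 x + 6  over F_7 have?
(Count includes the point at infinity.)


For each x in F_7, count y with y^2 = x^3 + 4 x + 6 mod 7:
  x = 1: RHS = 4, y in [2, 5]  -> 2 point(s)
  x = 2: RHS = 1, y in [1, 6]  -> 2 point(s)
  x = 4: RHS = 2, y in [3, 4]  -> 2 point(s)
  x = 5: RHS = 4, y in [2, 5]  -> 2 point(s)
  x = 6: RHS = 1, y in [1, 6]  -> 2 point(s)
Affine points: 10. Add the point at infinity: total = 11.

#E(F_7) = 11


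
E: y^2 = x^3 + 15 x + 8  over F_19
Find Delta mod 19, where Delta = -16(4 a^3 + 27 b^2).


4 a^3 + 27 b^2 = 4*15^3 + 27*8^2 = 13500 + 1728 = 15228
Delta = -16 * (15228) = -243648
Delta mod 19 = 8

Delta = 8 (mod 19)


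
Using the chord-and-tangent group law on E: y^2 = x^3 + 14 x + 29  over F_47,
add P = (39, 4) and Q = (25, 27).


P != Q, so use the chord formula.
s = (y2 - y1) / (x2 - x1) = (23) / (33) mod 47 = 42
x3 = s^2 - x1 - x2 mod 47 = 42^2 - 39 - 25 = 8
y3 = s (x1 - x3) - y1 mod 47 = 42 * (39 - 8) - 4 = 29

P + Q = (8, 29)


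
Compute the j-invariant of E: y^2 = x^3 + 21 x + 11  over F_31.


Delta = -16(4 a^3 + 27 b^2) mod 31 = 10
-1728 * (4 a)^3 = -1728 * (4*21)^3 mod 31 = 27
j = 27 * 10^(-1) mod 31 = 12

j = 12 (mod 31)


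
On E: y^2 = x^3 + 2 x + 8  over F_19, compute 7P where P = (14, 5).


k = 7 = 111_2 (binary, LSB first: 111)
Double-and-add from P = (14, 5):
  bit 0 = 1: acc = O + (14, 5) = (14, 5)
  bit 1 = 1: acc = (14, 5) + (14, 14) = O
  bit 2 = 1: acc = O + (14, 5) = (14, 5)

7P = (14, 5)


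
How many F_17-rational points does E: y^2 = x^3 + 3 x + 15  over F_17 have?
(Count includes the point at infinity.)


For each x in F_17, count y with y^2 = x^3 + 3 x + 15 mod 17:
  x = 0: RHS = 15, y in [7, 10]  -> 2 point(s)
  x = 1: RHS = 2, y in [6, 11]  -> 2 point(s)
  x = 3: RHS = 0, y in [0]  -> 1 point(s)
  x = 5: RHS = 2, y in [6, 11]  -> 2 point(s)
  x = 10: RHS = 8, y in [5, 12]  -> 2 point(s)
  x = 11: RHS = 2, y in [6, 11]  -> 2 point(s)
  x = 14: RHS = 13, y in [8, 9]  -> 2 point(s)
  x = 15: RHS = 1, y in [1, 16]  -> 2 point(s)
Affine points: 15. Add the point at infinity: total = 16.

#E(F_17) = 16


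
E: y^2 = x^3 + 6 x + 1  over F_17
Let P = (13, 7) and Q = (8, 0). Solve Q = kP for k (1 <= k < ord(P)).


Enumerate multiples of P until we hit Q = (8, 0):
  1P = (13, 7)
  2P = (9, 6)
  3P = (11, 2)
  4P = (12, 4)
  5P = (1, 12)
  6P = (4, 2)
  7P = (15, 7)
  8P = (6, 10)
  9P = (2, 15)
  10P = (0, 16)
  11P = (8, 0)
Match found at i = 11.

k = 11


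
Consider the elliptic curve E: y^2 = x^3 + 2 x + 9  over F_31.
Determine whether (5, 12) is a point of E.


Check whether y^2 = x^3 + 2 x + 9 (mod 31) for (x, y) = (5, 12).
LHS: y^2 = 12^2 mod 31 = 20
RHS: x^3 + 2 x + 9 = 5^3 + 2*5 + 9 mod 31 = 20
LHS = RHS

Yes, on the curve


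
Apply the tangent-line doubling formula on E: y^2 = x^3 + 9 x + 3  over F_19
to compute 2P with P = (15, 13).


Doubling: s = (3 x1^2 + a) / (2 y1)
s = (3*15^2 + 9) / (2*13) mod 19 = 0
x3 = s^2 - 2 x1 mod 19 = 0^2 - 2*15 = 8
y3 = s (x1 - x3) - y1 mod 19 = 0 * (15 - 8) - 13 = 6

2P = (8, 6)


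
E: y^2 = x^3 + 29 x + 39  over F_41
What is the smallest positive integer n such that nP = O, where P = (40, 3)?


Compute successive multiples of P until we hit O:
  1P = (40, 3)
  2P = (35, 10)
  3P = (27, 28)
  4P = (17, 19)
  5P = (2, 8)
  6P = (20, 3)
  7P = (22, 38)
  8P = (11, 34)
  ... (continuing to 41P)
  41P = O

ord(P) = 41


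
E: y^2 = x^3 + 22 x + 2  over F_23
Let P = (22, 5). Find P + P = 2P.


Doubling: s = (3 x1^2 + a) / (2 y1)
s = (3*22^2 + 22) / (2*5) mod 23 = 14
x3 = s^2 - 2 x1 mod 23 = 14^2 - 2*22 = 14
y3 = s (x1 - x3) - y1 mod 23 = 14 * (22 - 14) - 5 = 15

2P = (14, 15)


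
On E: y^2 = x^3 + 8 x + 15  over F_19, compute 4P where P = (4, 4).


k = 4 = 100_2 (binary, LSB first: 001)
Double-and-add from P = (4, 4):
  bit 0 = 0: acc unchanged = O
  bit 1 = 0: acc unchanged = O
  bit 2 = 1: acc = O + (18, 14) = (18, 14)

4P = (18, 14)


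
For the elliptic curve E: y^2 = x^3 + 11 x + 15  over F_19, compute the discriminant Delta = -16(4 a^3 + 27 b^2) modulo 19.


4 a^3 + 27 b^2 = 4*11^3 + 27*15^2 = 5324 + 6075 = 11399
Delta = -16 * (11399) = -182384
Delta mod 19 = 16

Delta = 16 (mod 19)


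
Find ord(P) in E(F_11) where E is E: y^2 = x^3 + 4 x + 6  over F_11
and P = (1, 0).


Compute successive multiples of P until we hit O:
  1P = (1, 0)
  2P = O

ord(P) = 2


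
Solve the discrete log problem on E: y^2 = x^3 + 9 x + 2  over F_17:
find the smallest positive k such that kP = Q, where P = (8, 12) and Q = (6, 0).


Enumerate multiples of P until we hit Q = (6, 0):
  1P = (8, 12)
  2P = (5, 11)
  3P = (6, 0)
Match found at i = 3.

k = 3


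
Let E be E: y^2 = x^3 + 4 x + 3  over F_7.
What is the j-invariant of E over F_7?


Delta = -16(4 a^3 + 27 b^2) mod 7 = 3
-1728 * (4 a)^3 = -1728 * (4*4)^3 mod 7 = 1
j = 1 * 3^(-1) mod 7 = 5

j = 5 (mod 7)


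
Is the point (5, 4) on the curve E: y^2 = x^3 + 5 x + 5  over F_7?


Check whether y^2 = x^3 + 5 x + 5 (mod 7) for (x, y) = (5, 4).
LHS: y^2 = 4^2 mod 7 = 2
RHS: x^3 + 5 x + 5 = 5^3 + 5*5 + 5 mod 7 = 1
LHS != RHS

No, not on the curve


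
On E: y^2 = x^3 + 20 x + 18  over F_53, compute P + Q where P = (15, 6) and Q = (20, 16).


P != Q, so use the chord formula.
s = (y2 - y1) / (x2 - x1) = (10) / (5) mod 53 = 2
x3 = s^2 - x1 - x2 mod 53 = 2^2 - 15 - 20 = 22
y3 = s (x1 - x3) - y1 mod 53 = 2 * (15 - 22) - 6 = 33

P + Q = (22, 33)


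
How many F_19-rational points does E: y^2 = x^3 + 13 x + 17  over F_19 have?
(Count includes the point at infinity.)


For each x in F_19, count y with y^2 = x^3 + 13 x + 17 mod 19:
  x = 0: RHS = 17, y in [6, 13]  -> 2 point(s)
  x = 3: RHS = 7, y in [8, 11]  -> 2 point(s)
  x = 4: RHS = 0, y in [0]  -> 1 point(s)
  x = 5: RHS = 17, y in [6, 13]  -> 2 point(s)
  x = 6: RHS = 7, y in [8, 11]  -> 2 point(s)
  x = 8: RHS = 6, y in [5, 14]  -> 2 point(s)
  x = 10: RHS = 7, y in [8, 11]  -> 2 point(s)
  x = 11: RHS = 9, y in [3, 16]  -> 2 point(s)
  x = 12: RHS = 1, y in [1, 18]  -> 2 point(s)
  x = 14: RHS = 17, y in [6, 13]  -> 2 point(s)
Affine points: 19. Add the point at infinity: total = 20.

#E(F_19) = 20


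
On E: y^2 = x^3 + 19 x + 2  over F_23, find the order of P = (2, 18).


Compute successive multiples of P until we hit O:
  1P = (2, 18)
  2P = (4, 2)
  3P = (12, 16)
  4P = (21, 18)
  5P = (0, 5)
  6P = (0, 18)
  7P = (21, 5)
  8P = (12, 7)
  ... (continuing to 11P)
  11P = O

ord(P) = 11


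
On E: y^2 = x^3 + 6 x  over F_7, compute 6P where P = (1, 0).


k = 6 = 110_2 (binary, LSB first: 011)
Double-and-add from P = (1, 0):
  bit 0 = 0: acc unchanged = O
  bit 1 = 1: acc = O + O = O
  bit 2 = 1: acc = O + O = O

6P = O


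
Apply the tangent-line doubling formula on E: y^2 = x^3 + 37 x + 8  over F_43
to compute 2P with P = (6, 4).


Doubling: s = (3 x1^2 + a) / (2 y1)
s = (3*6^2 + 37) / (2*4) mod 43 = 2
x3 = s^2 - 2 x1 mod 43 = 2^2 - 2*6 = 35
y3 = s (x1 - x3) - y1 mod 43 = 2 * (6 - 35) - 4 = 24

2P = (35, 24)


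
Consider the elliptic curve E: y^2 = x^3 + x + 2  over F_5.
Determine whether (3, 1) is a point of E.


Check whether y^2 = x^3 + 1 x + 2 (mod 5) for (x, y) = (3, 1).
LHS: y^2 = 1^2 mod 5 = 1
RHS: x^3 + 1 x + 2 = 3^3 + 1*3 + 2 mod 5 = 2
LHS != RHS

No, not on the curve


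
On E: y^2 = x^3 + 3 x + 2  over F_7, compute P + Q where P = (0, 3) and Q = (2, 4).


P != Q, so use the chord formula.
s = (y2 - y1) / (x2 - x1) = (1) / (2) mod 7 = 4
x3 = s^2 - x1 - x2 mod 7 = 4^2 - 0 - 2 = 0
y3 = s (x1 - x3) - y1 mod 7 = 4 * (0 - 0) - 3 = 4

P + Q = (0, 4)


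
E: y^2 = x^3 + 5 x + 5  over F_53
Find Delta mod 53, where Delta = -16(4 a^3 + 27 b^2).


4 a^3 + 27 b^2 = 4*5^3 + 27*5^2 = 500 + 675 = 1175
Delta = -16 * (1175) = -18800
Delta mod 53 = 15

Delta = 15 (mod 53)


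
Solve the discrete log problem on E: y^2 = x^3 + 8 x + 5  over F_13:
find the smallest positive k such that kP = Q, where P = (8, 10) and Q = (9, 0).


Enumerate multiples of P until we hit Q = (9, 0):
  1P = (8, 10)
  2P = (6, 10)
  3P = (12, 3)
  4P = (5, 1)
  5P = (9, 0)
Match found at i = 5.

k = 5


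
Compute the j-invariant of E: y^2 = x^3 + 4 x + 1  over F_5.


Delta = -16(4 a^3 + 27 b^2) mod 5 = 2
-1728 * (4 a)^3 = -1728 * (4*4)^3 mod 5 = 2
j = 2 * 2^(-1) mod 5 = 1

j = 1 (mod 5)


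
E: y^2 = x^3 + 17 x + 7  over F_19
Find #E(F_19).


For each x in F_19, count y with y^2 = x^3 + 17 x + 7 mod 19:
  x = 0: RHS = 7, y in [8, 11]  -> 2 point(s)
  x = 1: RHS = 6, y in [5, 14]  -> 2 point(s)
  x = 2: RHS = 11, y in [7, 12]  -> 2 point(s)
  x = 3: RHS = 9, y in [3, 16]  -> 2 point(s)
  x = 4: RHS = 6, y in [5, 14]  -> 2 point(s)
  x = 8: RHS = 9, y in [3, 16]  -> 2 point(s)
  x = 11: RHS = 5, y in [9, 10]  -> 2 point(s)
  x = 12: RHS = 1, y in [1, 18]  -> 2 point(s)
  x = 14: RHS = 6, y in [5, 14]  -> 2 point(s)
  x = 16: RHS = 5, y in [9, 10]  -> 2 point(s)
Affine points: 20. Add the point at infinity: total = 21.

#E(F_19) = 21


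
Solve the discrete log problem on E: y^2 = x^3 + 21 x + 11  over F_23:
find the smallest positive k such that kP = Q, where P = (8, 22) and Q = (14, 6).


Enumerate multiples of P until we hit Q = (14, 6):
  1P = (8, 22)
  2P = (16, 2)
  3P = (11, 20)
  4P = (7, 8)
  5P = (20, 17)
  6P = (3, 20)
  7P = (14, 17)
  8P = (10, 18)
  9P = (9, 3)
  10P = (22, 14)
  11P = (6, 13)
  12P = (12, 6)
  13P = (19, 22)
  14P = (19, 1)
  15P = (12, 17)
  16P = (6, 10)
  17P = (22, 9)
  18P = (9, 20)
  19P = (10, 5)
  20P = (14, 6)
Match found at i = 20.

k = 20


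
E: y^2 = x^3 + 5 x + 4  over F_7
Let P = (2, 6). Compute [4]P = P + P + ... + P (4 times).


k = 4 = 100_2 (binary, LSB first: 001)
Double-and-add from P = (2, 6):
  bit 0 = 0: acc unchanged = O
  bit 1 = 0: acc unchanged = O
  bit 2 = 1: acc = O + (2, 1) = (2, 1)

4P = (2, 1)


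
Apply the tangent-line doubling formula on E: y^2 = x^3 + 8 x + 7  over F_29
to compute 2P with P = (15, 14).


Doubling: s = (3 x1^2 + a) / (2 y1)
s = (3*15^2 + 8) / (2*14) mod 29 = 13
x3 = s^2 - 2 x1 mod 29 = 13^2 - 2*15 = 23
y3 = s (x1 - x3) - y1 mod 29 = 13 * (15 - 23) - 14 = 27

2P = (23, 27)


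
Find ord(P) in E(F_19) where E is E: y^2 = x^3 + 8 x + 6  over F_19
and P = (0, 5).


Compute successive multiples of P until we hit O:
  1P = (0, 5)
  2P = (9, 3)
  3P = (7, 5)
  4P = (12, 14)
  5P = (4, 11)
  6P = (3, 0)
  7P = (4, 8)
  8P = (12, 5)
  ... (continuing to 12P)
  12P = O

ord(P) = 12


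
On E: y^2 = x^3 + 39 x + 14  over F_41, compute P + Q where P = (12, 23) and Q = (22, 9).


P != Q, so use the chord formula.
s = (y2 - y1) / (x2 - x1) = (27) / (10) mod 41 = 15
x3 = s^2 - x1 - x2 mod 41 = 15^2 - 12 - 22 = 27
y3 = s (x1 - x3) - y1 mod 41 = 15 * (12 - 27) - 23 = 39

P + Q = (27, 39)


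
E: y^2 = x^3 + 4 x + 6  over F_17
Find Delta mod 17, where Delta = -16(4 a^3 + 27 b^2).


4 a^3 + 27 b^2 = 4*4^3 + 27*6^2 = 256 + 972 = 1228
Delta = -16 * (1228) = -19648
Delta mod 17 = 4

Delta = 4 (mod 17)


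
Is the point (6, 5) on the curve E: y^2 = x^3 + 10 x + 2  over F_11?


Check whether y^2 = x^3 + 10 x + 2 (mod 11) for (x, y) = (6, 5).
LHS: y^2 = 5^2 mod 11 = 3
RHS: x^3 + 10 x + 2 = 6^3 + 10*6 + 2 mod 11 = 3
LHS = RHS

Yes, on the curve


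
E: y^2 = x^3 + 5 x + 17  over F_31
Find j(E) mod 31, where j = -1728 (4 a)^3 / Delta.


Delta = -16(4 a^3 + 27 b^2) mod 31 = 18
-1728 * (4 a)^3 = -1728 * (4*5)^3 mod 31 = 16
j = 16 * 18^(-1) mod 31 = 25

j = 25 (mod 31)


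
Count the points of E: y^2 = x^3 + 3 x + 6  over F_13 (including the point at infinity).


For each x in F_13, count y with y^2 = x^3 + 3 x + 6 mod 13:
  x = 1: RHS = 10, y in [6, 7]  -> 2 point(s)
  x = 3: RHS = 3, y in [4, 9]  -> 2 point(s)
  x = 4: RHS = 4, y in [2, 11]  -> 2 point(s)
  x = 5: RHS = 3, y in [4, 9]  -> 2 point(s)
  x = 8: RHS = 9, y in [3, 10]  -> 2 point(s)
  x = 10: RHS = 9, y in [3, 10]  -> 2 point(s)
Affine points: 12. Add the point at infinity: total = 13.

#E(F_13) = 13


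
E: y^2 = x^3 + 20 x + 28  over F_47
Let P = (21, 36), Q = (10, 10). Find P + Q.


P != Q, so use the chord formula.
s = (y2 - y1) / (x2 - x1) = (21) / (36) mod 47 = 28
x3 = s^2 - x1 - x2 mod 47 = 28^2 - 21 - 10 = 1
y3 = s (x1 - x3) - y1 mod 47 = 28 * (21 - 1) - 36 = 7

P + Q = (1, 7)


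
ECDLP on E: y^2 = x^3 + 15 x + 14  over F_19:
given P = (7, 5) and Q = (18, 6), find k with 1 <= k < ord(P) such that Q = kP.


Enumerate multiples of P until we hit Q = (18, 6):
  1P = (7, 5)
  2P = (6, 15)
  3P = (11, 16)
  4P = (5, 10)
  5P = (18, 13)
  6P = (14, 2)
  7P = (4, 10)
  8P = (15, 2)
  9P = (1, 7)
  10P = (9, 2)
  11P = (10, 9)
  12P = (8, 0)
  13P = (10, 10)
  14P = (9, 17)
  15P = (1, 12)
  16P = (15, 17)
  17P = (4, 9)
  18P = (14, 17)
  19P = (18, 6)
Match found at i = 19.

k = 19


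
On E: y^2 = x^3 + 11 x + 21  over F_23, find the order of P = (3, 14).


Compute successive multiples of P until we hit O:
  1P = (3, 14)
  2P = (3, 9)
  3P = O

ord(P) = 3


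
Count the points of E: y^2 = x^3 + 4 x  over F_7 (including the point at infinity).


For each x in F_7, count y with y^2 = x^3 + 4 x + 0 mod 7:
  x = 0: RHS = 0, y in [0]  -> 1 point(s)
  x = 2: RHS = 2, y in [3, 4]  -> 2 point(s)
  x = 3: RHS = 4, y in [2, 5]  -> 2 point(s)
  x = 6: RHS = 2, y in [3, 4]  -> 2 point(s)
Affine points: 7. Add the point at infinity: total = 8.

#E(F_7) = 8


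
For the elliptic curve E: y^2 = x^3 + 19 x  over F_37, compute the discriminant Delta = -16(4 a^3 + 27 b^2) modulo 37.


4 a^3 + 27 b^2 = 4*19^3 + 27*0^2 = 27436 + 0 = 27436
Delta = -16 * (27436) = -438976
Delta mod 37 = 29

Delta = 29 (mod 37)


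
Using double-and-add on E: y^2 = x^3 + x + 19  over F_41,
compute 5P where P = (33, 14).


k = 5 = 101_2 (binary, LSB first: 101)
Double-and-add from P = (33, 14):
  bit 0 = 1: acc = O + (33, 14) = (33, 14)
  bit 1 = 0: acc unchanged = (33, 14)
  bit 2 = 1: acc = (33, 14) + (7, 0) = (19, 3)

5P = (19, 3)


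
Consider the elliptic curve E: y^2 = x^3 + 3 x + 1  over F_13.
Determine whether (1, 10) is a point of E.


Check whether y^2 = x^3 + 3 x + 1 (mod 13) for (x, y) = (1, 10).
LHS: y^2 = 10^2 mod 13 = 9
RHS: x^3 + 3 x + 1 = 1^3 + 3*1 + 1 mod 13 = 5
LHS != RHS

No, not on the curve


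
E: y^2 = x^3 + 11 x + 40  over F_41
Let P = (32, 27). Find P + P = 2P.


Doubling: s = (3 x1^2 + a) / (2 y1)
s = (3*32^2 + 11) / (2*27) mod 41 = 29
x3 = s^2 - 2 x1 mod 41 = 29^2 - 2*32 = 39
y3 = s (x1 - x3) - y1 mod 41 = 29 * (32 - 39) - 27 = 16

2P = (39, 16)


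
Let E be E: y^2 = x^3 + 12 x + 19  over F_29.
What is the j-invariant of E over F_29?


Delta = -16(4 a^3 + 27 b^2) mod 29 = 24
-1728 * (4 a)^3 = -1728 * (4*12)^3 mod 29 = 6
j = 6 * 24^(-1) mod 29 = 22

j = 22 (mod 29)
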